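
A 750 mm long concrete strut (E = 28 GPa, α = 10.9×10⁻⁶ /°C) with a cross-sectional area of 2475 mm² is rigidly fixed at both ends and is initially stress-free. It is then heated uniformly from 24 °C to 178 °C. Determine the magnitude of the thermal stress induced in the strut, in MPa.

Because both ends are immovable the net strain is zero, and the suppressed thermal strain is αΔT = 10.9×10⁻⁶ × 154 = 1678.6×10⁻⁶.
σ = EαΔT = 28×10³ × 10.9×10⁻⁶ × 154 = 47 MPa (compressive; the strut is trying to expand).

σ ≈ 47 MPa (compressive)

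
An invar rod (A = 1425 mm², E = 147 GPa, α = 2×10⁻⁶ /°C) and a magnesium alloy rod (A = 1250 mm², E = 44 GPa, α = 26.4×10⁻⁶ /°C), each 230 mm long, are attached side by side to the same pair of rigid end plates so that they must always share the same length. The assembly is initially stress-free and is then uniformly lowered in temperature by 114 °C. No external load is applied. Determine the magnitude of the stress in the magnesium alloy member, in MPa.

σ ≈ 96.9 MPa (tensile)

The magnesium alloy has the larger α, so on cooling it would change length more than the invar if both were free. The rigid plates force a common final length, so the magnesium alloy is put into tension and the invar into compression, with equal and opposite forces P (no external load).
Compatibility of the two members (thermal + elastic change equal): (α₁ − α₂)ΔT = P·[1/(A₁E₁) + 1/(A₂E₂)].
|α₁ − α₂|·ΔT = 24.4×10⁻⁶ × 114 = 0.002782.
1/(A₁E₁) + 1/(A₂E₂) = 1/(1425×147×10³) + 1/(1250×44×10³) = 2.296×10⁻⁸ N⁻¹.
P = 0.002782 / 2.296×10⁻⁸ = 121200 N = 121.2 kN.
σ_{magnesium alloy} = P/A₂ = 121200/1250 = 96.94 MPa, tensile.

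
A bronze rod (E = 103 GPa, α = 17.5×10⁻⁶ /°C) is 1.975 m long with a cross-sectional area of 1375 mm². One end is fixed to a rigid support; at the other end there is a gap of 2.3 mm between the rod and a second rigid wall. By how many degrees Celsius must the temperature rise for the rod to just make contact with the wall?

Contact occurs when the free expansion equals the gap: αΔT L = 2.3 mm.
So ΔT = g/(αL) = 2.3/(17.5×10⁻⁶ × 1975) = 66.55 °C.

ΔT ≈ 66.5 °C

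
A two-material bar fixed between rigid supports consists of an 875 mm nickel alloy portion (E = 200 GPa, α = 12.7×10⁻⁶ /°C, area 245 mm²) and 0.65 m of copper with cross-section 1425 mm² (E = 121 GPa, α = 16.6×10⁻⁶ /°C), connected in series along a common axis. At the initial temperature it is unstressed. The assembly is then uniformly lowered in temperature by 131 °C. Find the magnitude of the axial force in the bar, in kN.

If the supports were absent, the total length change would be Σ αᵢΔT Lᵢ = 12.7×10⁻⁶×131×875 + 16.6×10⁻⁶×131×650 = 2.869 mm.
Since the ends are fixed, an axial force P builds up, equal in every segment, with P · Σ Lᵢ/(AᵢEᵢ) = δ_free.
The series flexibility is Σ Lᵢ/(AᵢEᵢ) = 875/(245×200×10³) + 650/(1425×121×10³) = 2.163×10⁻⁵ mm/N.
Hence P = δ_free / Σ(L/AE) = 2.869/2.163×10⁻⁵ = 132.7 kN (tensile).

P ≈ 133 kN (tensile)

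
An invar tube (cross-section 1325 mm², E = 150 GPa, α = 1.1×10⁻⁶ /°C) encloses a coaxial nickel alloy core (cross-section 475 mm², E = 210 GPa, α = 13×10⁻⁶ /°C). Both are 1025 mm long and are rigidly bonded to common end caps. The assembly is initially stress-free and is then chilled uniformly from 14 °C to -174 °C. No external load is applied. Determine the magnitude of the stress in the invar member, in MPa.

Both members must finish at the same length. With the larger α, the nickel alloy tends to over-contract; the plates restrain it, putting the nickel alloy in tension and the invar in compression. With no external load the two internal forces are equal and opposite, magnitude P.
Setting the final lengths equal and cancelling L: (α₁ − α₂)ΔT = P/(A₁E₁) + P/(A₂E₂).
|α₁ − α₂|·ΔT = 11.9×10⁻⁶ × 188 = 0.002237.
1/(A₁E₁) + 1/(A₂E₂) = 1/(1325×150×10³) + 1/(475×210×10³) = 1.506×10⁻⁸ N⁻¹.
P = 0.002237 / 1.506×10⁻⁸ = 148600 N = 148.6 kN.
σ_{invar} = P/A₁ = 148600/1325 = 112.1 MPa, compressive.

σ ≈ 112 MPa (compressive)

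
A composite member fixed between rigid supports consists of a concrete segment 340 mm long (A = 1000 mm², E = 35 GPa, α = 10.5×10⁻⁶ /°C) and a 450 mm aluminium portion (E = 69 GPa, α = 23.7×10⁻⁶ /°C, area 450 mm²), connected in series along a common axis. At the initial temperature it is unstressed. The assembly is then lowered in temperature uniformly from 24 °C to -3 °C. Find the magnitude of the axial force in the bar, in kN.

P ≈ 15.9 kN (tensile)

Free thermal contraction of the whole bar: Σ αᵢΔT Lᵢ = 10.5×10⁻⁶×27×340 + 23.7×10⁻⁶×27×450 = 0.3843 mm.
The rigid supports impose zero overall length change; the single axial force P common to all segments must satisfy P Σ Lᵢ/(AᵢEᵢ) = δ_free.
Σ Lᵢ/(AᵢEᵢ) = 340/(1000×35×10³) + 450/(450×69×10³) = 2.421×10⁻⁵ mm/N.
Hence P = δ_free / Σ(L/AE) = 0.3843/2.421×10⁻⁵ = 15.88 kN (tensile).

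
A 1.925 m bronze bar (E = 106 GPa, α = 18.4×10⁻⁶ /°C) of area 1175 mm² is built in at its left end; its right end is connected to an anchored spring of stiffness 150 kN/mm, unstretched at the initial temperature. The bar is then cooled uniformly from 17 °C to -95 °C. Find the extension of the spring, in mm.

The unrestrained thermal change is αΔT L = 18.4×10⁻⁶ × 112 × 1925 = 3.967 mm.
With a force P in the spring, the elastic change of the bar is PL/(AE) and that of the spring is P/k; compatibility requires their sum to equal δ_free.
So P = δ_free / [L/(AE) + 1/k] = 3.967 / [ 1925/(1175×106×10³) + 1/(150×10³) ].
P = 3.967 / 2.212×10⁻⁵ = 179300 N.
Spring extension = P/k = 179300/(150×10³) = 1.195 mm.

δ ≈ 1.2 mm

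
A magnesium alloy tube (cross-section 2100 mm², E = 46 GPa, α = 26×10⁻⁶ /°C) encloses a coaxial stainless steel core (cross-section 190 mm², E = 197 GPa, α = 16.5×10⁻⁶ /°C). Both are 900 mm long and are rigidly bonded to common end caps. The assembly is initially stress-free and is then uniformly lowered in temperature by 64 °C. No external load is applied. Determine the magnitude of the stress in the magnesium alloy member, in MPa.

σ ≈ 7.81 MPa (tensile)

The magnesium alloy has the larger α, so on cooling it would change length more than the stainless steel if both were free. The rigid plates force a common final length, so the magnesium alloy is put into tension and the stainless steel into compression, with equal and opposite forces P (no external load).
Compatibility of the two members (thermal + elastic change equal): (α₁ − α₂)ΔT = P·[1/(A₁E₁) + 1/(A₂E₂)].
|α₁ − α₂|·ΔT = 9.5×10⁻⁶ × 64 = 0.000608.
1/(A₁E₁) + 1/(A₂E₂) = 1/(2100×46×10³) + 1/(190×197×10³) = 3.707×10⁻⁸ N⁻¹.
So P = 0.000608 / 3.707×10⁻⁸ = 16.4 kN.
σ_{magnesium alloy} = P/A₁ = 16400/2100 = 7.811 MPa, tensile.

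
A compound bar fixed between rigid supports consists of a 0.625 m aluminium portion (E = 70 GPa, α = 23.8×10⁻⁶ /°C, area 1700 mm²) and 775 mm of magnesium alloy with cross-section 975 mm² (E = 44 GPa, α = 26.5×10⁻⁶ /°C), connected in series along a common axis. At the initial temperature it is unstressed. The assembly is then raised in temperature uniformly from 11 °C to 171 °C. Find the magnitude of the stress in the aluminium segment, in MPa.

With the walls removed the bar would change length by δ_free = Σ αᵢΔT Lᵢ = 23.8×10⁻⁶×160×625 + 26.5×10⁻⁶×160×775 = 5.666 mm.
The walls prevent any net length change, so an axial force P (same in every segment) develops. Compatibility: P · Σ Lᵢ/(AᵢEᵢ) = δ_free.
Σ Lᵢ/(AᵢEᵢ) = 625/(1700×70×10³) + 775/(975×44×10³) = 2.332×10⁻⁵ mm/N.
So P = 5.666 / 2.332×10⁻⁵ = 243 kN, compressive.
σ_{aluminium} = P / A = 243000 / 1700 = 142.9 MPa.

σ ≈ 143 MPa (compressive)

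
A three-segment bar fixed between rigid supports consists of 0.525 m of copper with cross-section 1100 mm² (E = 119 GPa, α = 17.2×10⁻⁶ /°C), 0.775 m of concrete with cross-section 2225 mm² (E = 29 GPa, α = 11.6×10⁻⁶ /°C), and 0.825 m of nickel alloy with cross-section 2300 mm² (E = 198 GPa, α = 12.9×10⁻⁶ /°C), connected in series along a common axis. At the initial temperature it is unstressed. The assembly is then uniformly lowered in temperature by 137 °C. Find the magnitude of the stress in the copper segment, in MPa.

σ ≈ 200 MPa (tensile)

If the supports were absent, the total length change would be Σ αᵢΔT Lᵢ = 17.2×10⁻⁶×137×525 + 11.6×10⁻⁶×137×775 + 12.9×10⁻⁶×137×825 = 3.927 mm.
The rigid supports impose zero overall length change; the single axial force P common to all segments must satisfy P Σ Lᵢ/(AᵢEᵢ) = δ_free.
The series flexibility is Σ Lᵢ/(AᵢEᵢ) = 525/(1100×119×10³) + 775/(2225×29×10³) + 825/(2300×198×10³) = 1.783×10⁻⁵ mm/N.
Hence P = δ_free / Σ(L/AE) = 3.927/1.783×10⁻⁵ = 220.2 kN (tensile).
σ_{copper} = P / A = 220200 / 1100 = 200.2 MPa.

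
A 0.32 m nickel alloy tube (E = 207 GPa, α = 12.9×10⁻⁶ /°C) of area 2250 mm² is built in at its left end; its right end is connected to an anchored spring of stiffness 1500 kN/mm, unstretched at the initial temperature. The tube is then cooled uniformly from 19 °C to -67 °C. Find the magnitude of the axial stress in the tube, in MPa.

Free thermal contraction: δ_free = αΔT L = 12.9×10⁻⁶ × 86 × 320 = 0.355 mm.
Let P be the tensile force in the spring. The tube extends elastically by PL/(AE) and the spring stretches by P/k; together these equal δ_free.
So P = δ_free / [L/(AE) + 1/k] = 0.355 / [ 320/(2250×207×10³) + 1/(1500×10³) ].
P = 0.355 / 1.354×10⁻⁶ = 262200 N.
σ = P/A = 262200/2250 = 116.6 MPa.

σ ≈ 117 MPa (tensile)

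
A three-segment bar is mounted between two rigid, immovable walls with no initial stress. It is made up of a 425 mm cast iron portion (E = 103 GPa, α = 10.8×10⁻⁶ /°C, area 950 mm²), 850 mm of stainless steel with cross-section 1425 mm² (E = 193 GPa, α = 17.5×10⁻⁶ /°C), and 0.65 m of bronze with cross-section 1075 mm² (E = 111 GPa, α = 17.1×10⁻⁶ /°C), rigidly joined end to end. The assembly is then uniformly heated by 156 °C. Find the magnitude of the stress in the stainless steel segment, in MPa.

Free thermal expansion of the whole bar: Σ αᵢΔT Lᵢ = 10.8×10⁻⁶×156×425 + 17.5×10⁻⁶×156×850 + 17.1×10⁻⁶×156×650 = 4.77 mm.
The walls prevent any net length change, so an axial force P (same in every segment) develops. Compatibility: P · Σ Lᵢ/(AᵢEᵢ) = δ_free.
Σ Lᵢ/(AᵢEᵢ) = 425/(950×103×10³) + 850/(1425×193×10³) + 650/(1075×111×10³) = 1.288×10⁻⁵ mm/N.
P = 4.77 / 1.288×10⁻⁵ = 370300 N = 370.3 kN, compressive.
σ_{stainless steel} = P / A = 370300 / 1425 = 259.9 MPa.

σ ≈ 260 MPa (compressive)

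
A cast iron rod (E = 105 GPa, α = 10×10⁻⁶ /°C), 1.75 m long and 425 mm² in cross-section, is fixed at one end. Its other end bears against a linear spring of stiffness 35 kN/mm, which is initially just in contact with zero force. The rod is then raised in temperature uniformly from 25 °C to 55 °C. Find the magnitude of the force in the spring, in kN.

The unrestrained thermal change is αΔT L = 10×10⁻⁶ × 30 × 1750 = 0.525 mm.
Let P be the compressive force at the spring. The rod shortens elastically by PL/(AE) and the spring compresses by P/k; together these equal δ_free.
P [ L/(AE) + 1/k ] = δ_free → P [ 1750/(425×105×10³) + 1/(35×10³) ] = 0.525.
P = 0.525 / 6.779×10⁻⁵ = 7745 N.

P ≈ 7.74 kN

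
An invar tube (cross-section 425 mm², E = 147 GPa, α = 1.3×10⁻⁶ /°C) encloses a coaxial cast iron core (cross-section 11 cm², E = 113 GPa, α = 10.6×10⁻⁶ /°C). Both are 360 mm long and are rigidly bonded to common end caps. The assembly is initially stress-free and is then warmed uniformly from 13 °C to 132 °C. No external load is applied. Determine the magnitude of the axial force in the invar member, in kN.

P ≈ 46 kN (tensile in the invar)

Equilibrium of a rigid end plate with no external load gives equal and opposite internal forces ±P in the two members. Since α_{cast iron} > α_{invar}, heating drives the cast iron into compression and the invar into tension.
Compatibility of the two members (thermal + elastic change equal): (α₁ − α₂)ΔT = P·[1/(A₁E₁) + 1/(A₂E₂)].
|α₁ − α₂|·ΔT = 9.3×10⁻⁶ × 119 = 0.001107.
1/(A₁E₁) + 1/(A₂E₂) = 1/(425×147×10³) + 1/(1100×113×10³) = 2.405×10⁻⁸ N⁻¹.
So P = 0.001107 / 2.405×10⁻⁸ = 46.01 kN.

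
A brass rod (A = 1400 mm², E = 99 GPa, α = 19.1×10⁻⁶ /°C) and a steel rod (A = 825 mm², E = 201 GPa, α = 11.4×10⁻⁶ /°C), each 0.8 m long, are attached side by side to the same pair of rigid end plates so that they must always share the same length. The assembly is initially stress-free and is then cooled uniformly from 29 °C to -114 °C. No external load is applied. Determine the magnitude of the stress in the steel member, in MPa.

σ ≈ 101 MPa (compressive)

The brass has the larger α, so on cooling it would change length more than the steel if both were free. The rigid plates force a common final length, so the brass is put into tension and the steel into compression, with equal and opposite forces P (no external load).
Setting the final lengths equal and cancelling L: (α₁ − α₂)ΔT = P/(A₁E₁) + P/(A₂E₂).
|α₁ − α₂|·ΔT = 7.7×10⁻⁶ × 143 = 0.001101.
1/(A₁E₁) + 1/(A₂E₂) = 1/(1400×99×10³) + 1/(825×201×10³) = 1.325×10⁻⁸ N⁻¹.
So P = 0.001101 / 1.325×10⁻⁸ = 83.13 kN.
σ_{steel} = P/A₂ = 83130/825 = 100.8 MPa, compressive.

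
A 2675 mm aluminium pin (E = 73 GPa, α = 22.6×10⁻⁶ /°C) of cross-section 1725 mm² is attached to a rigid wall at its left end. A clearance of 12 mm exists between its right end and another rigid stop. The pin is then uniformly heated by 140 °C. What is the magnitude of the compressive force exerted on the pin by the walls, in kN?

Unrestrained expansion: δ_free = αΔT L = 22.6×10⁻⁶ × 140 × 2675 = 8.464 mm.
Since δ_free = 8.46 mm is less than the 12 mm gap, the pin never touches the wall. No axial force develops.

P ≈ 0 kN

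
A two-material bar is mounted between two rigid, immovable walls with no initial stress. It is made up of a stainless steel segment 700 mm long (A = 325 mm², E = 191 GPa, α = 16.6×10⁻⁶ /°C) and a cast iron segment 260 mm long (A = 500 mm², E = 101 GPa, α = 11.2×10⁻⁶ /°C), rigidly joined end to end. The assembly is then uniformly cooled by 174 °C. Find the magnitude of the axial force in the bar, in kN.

With the walls removed the bar would change length by δ_free = Σ αᵢΔT Lᵢ = 16.6×10⁻⁶×174×700 + 11.2×10⁻⁶×174×260 = 2.529 mm.
Since the ends are fixed, an axial force P builds up, equal in every segment, with P · Σ Lᵢ/(AᵢEᵢ) = δ_free.
Σ Lᵢ/(AᵢEᵢ) = 700/(325×191×10³) + 260/(500×101×10³) = 1.643×10⁻⁵ mm/N.
P = 2.529 / 1.643×10⁻⁵ = 153900 N = 153.9 kN, tensile.

P ≈ 154 kN (tensile)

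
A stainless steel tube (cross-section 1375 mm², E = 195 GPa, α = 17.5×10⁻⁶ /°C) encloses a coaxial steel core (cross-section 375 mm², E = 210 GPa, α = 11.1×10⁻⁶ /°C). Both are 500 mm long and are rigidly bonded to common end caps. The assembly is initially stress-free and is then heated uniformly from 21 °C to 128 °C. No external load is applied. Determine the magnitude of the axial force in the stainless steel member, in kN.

Both members must finish at the same length. With the larger α, the stainless steel tends to over-expand; the plates restrain it, putting the stainless steel in compression and the steel in tension. With no external load the two internal forces are equal and opposite, magnitude P.
Setting the final lengths equal and cancelling L: (α₁ − α₂)ΔT = P/(A₁E₁) + P/(A₂E₂).
|α₁ − α₂|·ΔT = 6.4×10⁻⁶ × 107 = 0.0006848.
1/(A₁E₁) + 1/(A₂E₂) = 1/(1375×195×10³) + 1/(375×210×10³) = 1.643×10⁻⁸ N⁻¹.
P = 0.0006848 / 1.643×10⁻⁸ = 41680 N = 41.68 kN.

P ≈ 41.7 kN (compressive in the stainless steel)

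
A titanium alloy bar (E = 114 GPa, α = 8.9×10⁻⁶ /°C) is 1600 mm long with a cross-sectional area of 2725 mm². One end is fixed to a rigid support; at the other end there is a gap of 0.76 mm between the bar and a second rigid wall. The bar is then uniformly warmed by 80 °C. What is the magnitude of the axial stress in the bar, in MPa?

Free thermal elongation = αΔT L = 8.9×10⁻⁶ × 80 × 1600 = 1.139 mm.
The gap closes (δ_free > 0.76 mm) and the wall then resists a further 1.139 − 0.76 = 0.3792 mm of expansion.
That suppressed elongation corresponds to σ = E·Δ/L = 114×10³ × 0.3792/1600 = 27.02 MPa.

σ ≈ 27 MPa (compressive)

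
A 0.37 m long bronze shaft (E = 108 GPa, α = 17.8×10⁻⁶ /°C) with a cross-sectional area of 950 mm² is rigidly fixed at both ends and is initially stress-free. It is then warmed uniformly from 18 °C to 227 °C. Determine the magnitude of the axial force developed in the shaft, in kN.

P ≈ 382 kN (compressive)

The ends cannot move, so σ = EαΔT = 108×10³ × 17.8×10⁻⁶ × 209 = 401.8 MPa.
P = AEαΔT = 950 × 108×10³ × 17.8×10⁻⁶ × 209 = 381.7 kN (compressive).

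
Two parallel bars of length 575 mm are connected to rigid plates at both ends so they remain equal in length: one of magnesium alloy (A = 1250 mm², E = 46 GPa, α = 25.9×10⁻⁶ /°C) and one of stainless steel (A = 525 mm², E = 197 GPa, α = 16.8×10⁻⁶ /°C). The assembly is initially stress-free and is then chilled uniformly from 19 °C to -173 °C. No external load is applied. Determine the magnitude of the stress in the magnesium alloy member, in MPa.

The magnesium alloy has the larger α, so on cooling it would change length more than the stainless steel if both were free. The rigid plates force a common final length, so the magnesium alloy is put into tension and the stainless steel into compression, with equal and opposite forces P (no external load).
Equating the net (thermal + elastic) strains gives |α₁ − α₂|·ΔT = P·[1/(A₁E₁) + 1/(A₂E₂)].
|α₁ − α₂|·ΔT = 9.1×10⁻⁶ × 192 = 0.001747.
1/(A₁E₁) + 1/(A₂E₂) = 1/(1250×46×10³) + 1/(525×197×10³) = 2.706×10⁻⁸ N⁻¹.
So P = 0.001747 / 2.706×10⁻⁸ = 64.57 kN.
σ_{magnesium alloy} = P/A₁ = 64570/1250 = 51.65 MPa, tensile.

σ ≈ 51.7 MPa (tensile)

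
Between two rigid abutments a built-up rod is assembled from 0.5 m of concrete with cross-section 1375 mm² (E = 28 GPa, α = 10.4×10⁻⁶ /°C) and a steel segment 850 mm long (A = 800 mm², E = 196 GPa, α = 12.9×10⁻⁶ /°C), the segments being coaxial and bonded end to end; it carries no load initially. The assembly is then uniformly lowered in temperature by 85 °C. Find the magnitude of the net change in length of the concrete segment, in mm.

With the walls removed the bar would change length by δ_free = Σ αᵢΔT Lᵢ = 10.4×10⁻⁶×85×500 + 12.9×10⁻⁶×85×850 = 1.374 mm.
The walls prevent any net length change, so an axial force P (same in every segment) develops. Compatibility: P · Σ Lᵢ/(AᵢEᵢ) = δ_free.
The series flexibility is Σ Lᵢ/(AᵢEᵢ) = 500/(1375×28×10³) + 850/(800×196×10³) = 1.841×10⁻⁵ mm/N.
So P = 1.374 / 1.841×10⁻⁵ = 74.64 kN, tensile.
For the concrete segment, free thermal change = 10.4×10⁻⁶×85×500 = 0.442 mm and elastic change from P = 74640×500/(1375×28×10³) = 0.9694 mm; these oppose, so the net change is 0.527 mm (segment lengthens).

|ΔL| ≈ 0.527 mm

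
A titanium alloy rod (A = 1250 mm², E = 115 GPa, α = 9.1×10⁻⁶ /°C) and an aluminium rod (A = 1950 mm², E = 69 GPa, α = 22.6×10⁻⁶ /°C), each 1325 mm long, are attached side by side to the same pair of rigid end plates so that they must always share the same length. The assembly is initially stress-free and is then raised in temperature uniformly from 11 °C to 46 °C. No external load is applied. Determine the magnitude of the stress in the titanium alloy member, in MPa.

The aluminium has the larger α, so on heating it would change length more than the titanium alloy if both were free. The rigid plates force a common final length, so the aluminium is put into compression and the titanium alloy into tension, with equal and opposite forces P (no external load).
Equating the net (thermal + elastic) strains gives |α₁ − α₂|·ΔT = P·[1/(A₁E₁) + 1/(A₂E₂)].
|α₁ − α₂|·ΔT = 13.5×10⁻⁶ × 35 = 0.0004725.
1/(A₁E₁) + 1/(A₂E₂) = 1/(1250×115×10³) + 1/(1950×69×10³) = 1.439×10⁻⁸ N⁻¹.
P = 0.0004725 / 1.439×10⁻⁸ = 32840 N = 32.84 kN.
σ_{titanium alloy} = P/A₁ = 32840/1250 = 26.27 MPa, tensile.

σ ≈ 26.3 MPa (tensile)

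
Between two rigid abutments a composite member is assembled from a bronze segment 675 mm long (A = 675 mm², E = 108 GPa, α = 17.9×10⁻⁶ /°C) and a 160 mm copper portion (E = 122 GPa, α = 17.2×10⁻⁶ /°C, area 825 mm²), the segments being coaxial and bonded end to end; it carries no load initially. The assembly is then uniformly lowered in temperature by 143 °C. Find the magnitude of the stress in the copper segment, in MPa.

σ ≈ 237 MPa (tensile)

With the walls removed the bar would change length by δ_free = Σ αᵢΔT Lᵢ = 17.9×10⁻⁶×143×675 + 17.2×10⁻⁶×143×160 = 2.121 mm.
The rigid supports impose zero overall length change; the single axial force P common to all segments must satisfy P Σ Lᵢ/(AᵢEᵢ) = δ_free.
The series flexibility is Σ Lᵢ/(AᵢEᵢ) = 675/(675×108×10³) + 160/(825×122×10³) = 1.085×10⁻⁵ mm/N.
P = 2.121 / 1.085×10⁻⁵ = 195500 N = 195.5 kN, tensile.
σ_{copper} = P / A = 195500 / 825 = 237 MPa.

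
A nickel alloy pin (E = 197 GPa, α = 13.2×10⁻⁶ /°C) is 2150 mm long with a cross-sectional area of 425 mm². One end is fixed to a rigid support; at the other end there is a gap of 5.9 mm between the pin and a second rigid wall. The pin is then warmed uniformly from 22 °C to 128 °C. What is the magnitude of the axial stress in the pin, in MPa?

σ ≈ 0 MPa

Unrestrained expansion: δ_free = αΔT L = 13.2×10⁻⁶ × 106 × 2150 = 3.008 mm.
This is smaller than the 5.9 mm clearance, so the pin expands freely without reaching the stop — the stress is zero.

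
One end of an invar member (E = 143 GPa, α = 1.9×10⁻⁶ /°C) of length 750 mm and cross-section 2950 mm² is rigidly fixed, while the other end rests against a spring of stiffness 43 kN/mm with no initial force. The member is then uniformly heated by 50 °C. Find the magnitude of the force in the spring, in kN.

The unrestrained thermal change is αΔT L = 1.9×10⁻⁶ × 50 × 750 = 0.07125 mm.
Let P be the compressive force at the spring. The member shortens elastically by PL/(AE) and the spring compresses by P/k; together these equal δ_free.
So P = δ_free / [L/(AE) + 1/k] = 0.07125 / [ 750/(2950×143×10³) + 1/(43×10³) ].
P = 0.07125 / 2.503×10⁻⁵ = 2846 N.

P ≈ 2.85 kN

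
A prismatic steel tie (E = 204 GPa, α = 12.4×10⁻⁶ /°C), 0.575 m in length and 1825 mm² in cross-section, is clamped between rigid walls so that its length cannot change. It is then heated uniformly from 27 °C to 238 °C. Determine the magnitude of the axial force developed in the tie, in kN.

P ≈ 974 kN (compressive)

The ends cannot move, so σ = EαΔT = 204×10³ × 12.4×10⁻⁶ × 211 = 533.7 MPa.
Then P = σA = 533.7 × 1825 mm² = 974.1 kN, compressive.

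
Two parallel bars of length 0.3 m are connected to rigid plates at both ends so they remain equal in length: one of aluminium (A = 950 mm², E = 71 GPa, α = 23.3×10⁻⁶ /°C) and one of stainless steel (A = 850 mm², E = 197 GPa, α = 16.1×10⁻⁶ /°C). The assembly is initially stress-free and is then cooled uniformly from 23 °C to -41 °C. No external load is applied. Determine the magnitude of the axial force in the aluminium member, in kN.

P ≈ 22.2 kN (tensile in the aluminium)

Equilibrium of a rigid end plate with no external load gives equal and opposite internal forces ±P in the two members. Since α_{aluminium} > α_{stainless steel}, cooling drives the aluminium into tension and the stainless steel into compression.
Compatibility of the two members (thermal + elastic change equal): (α₁ − α₂)ΔT = P·[1/(A₁E₁) + 1/(A₂E₂)].
|α₁ − α₂|·ΔT = 7.2×10⁻⁶ × 64 = 0.0004608.
1/(A₁E₁) + 1/(A₂E₂) = 1/(950×71×10³) + 1/(850×197×10³) = 2.08×10⁻⁸ N⁻¹.
So P = 0.0004608 / 2.08×10⁻⁸ = 22.16 kN.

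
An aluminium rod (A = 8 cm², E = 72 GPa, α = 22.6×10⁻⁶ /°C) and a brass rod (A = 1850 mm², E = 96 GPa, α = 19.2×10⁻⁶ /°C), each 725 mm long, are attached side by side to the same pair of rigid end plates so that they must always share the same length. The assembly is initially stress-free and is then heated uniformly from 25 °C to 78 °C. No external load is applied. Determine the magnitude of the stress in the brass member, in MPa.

Equilibrium of a rigid end plate with no external load gives equal and opposite internal forces ±P in the two members. Since α_{aluminium} > α_{brass}, heating drives the aluminium into compression and the brass into tension.
Compatibility of the two members (thermal + elastic change equal): (α₁ − α₂)ΔT = P·[1/(A₁E₁) + 1/(A₂E₂)].
|α₁ − α₂|·ΔT = 3.4×10⁻⁶ × 53 = 0.0001802.
1/(A₁E₁) + 1/(A₂E₂) = 1/(800×72×10³) + 1/(1850×96×10³) = 2.299×10⁻⁸ N⁻¹.
P = 0.0001802 / 2.299×10⁻⁸ = 7838 N = 7.838 kN.
σ_{brass} = P/A₂ = 7838/1850 = 4.237 MPa, tensile.

σ ≈ 4.24 MPa (tensile)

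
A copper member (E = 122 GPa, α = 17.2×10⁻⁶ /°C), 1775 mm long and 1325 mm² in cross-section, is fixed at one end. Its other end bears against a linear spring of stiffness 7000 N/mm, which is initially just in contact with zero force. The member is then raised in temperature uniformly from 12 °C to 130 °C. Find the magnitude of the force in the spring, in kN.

If the spring were absent the member would lengthen by αΔT L = 17.2×10⁻⁶ × 118 × 1775 = 3.603 mm.
With a force P in the spring, the elastic change of the member is PL/(AE) and that of the spring is P/k; compatibility requires their sum to equal δ_free.
P [ L/(AE) + 1/k ] = δ_free → P [ 1775/(1325×122×10³) + 1/(7000) ] = 3.603.
P = 3.603 / 0.0001538 = 23420 N.

P ≈ 23.4 kN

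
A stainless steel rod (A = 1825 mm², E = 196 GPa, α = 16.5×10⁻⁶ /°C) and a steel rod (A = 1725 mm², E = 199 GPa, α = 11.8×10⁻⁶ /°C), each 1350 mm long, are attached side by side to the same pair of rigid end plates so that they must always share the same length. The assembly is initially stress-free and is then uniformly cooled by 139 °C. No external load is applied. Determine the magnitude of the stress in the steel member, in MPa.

Both members must finish at the same length. With the larger α, the stainless steel tends to over-contract; the plates restrain it, putting the stainless steel in tension and the steel in compression. With no external load the two internal forces are equal and opposite, magnitude P.
Setting the final lengths equal and cancelling L: (α₁ − α₂)ΔT = P/(A₁E₁) + P/(A₂E₂).
|α₁ − α₂|·ΔT = 4.7×10⁻⁶ × 139 = 0.0006533.
1/(A₁E₁) + 1/(A₂E₂) = 1/(1825×196×10³) + 1/(1725×199×10³) = 5.709×10⁻⁹ N⁻¹.
P = 0.0006533 / 5.709×10⁻⁹ = 114400 N = 114.4 kN.
σ_{steel} = P/A₂ = 114400/1725 = 66.34 MPa, compressive.

σ ≈ 66.3 MPa (compressive)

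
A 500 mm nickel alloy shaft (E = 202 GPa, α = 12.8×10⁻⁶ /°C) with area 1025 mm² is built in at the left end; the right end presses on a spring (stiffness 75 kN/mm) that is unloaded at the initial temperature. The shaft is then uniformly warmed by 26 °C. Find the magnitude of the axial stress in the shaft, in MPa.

σ ≈ 10.3 MPa (compressive)

The unrestrained thermal change is αΔT L = 12.8×10⁻⁶ × 26 × 500 = 0.1664 mm.
With a force P in the spring, the elastic change of the shaft is PL/(AE) and that of the spring is P/k; compatibility requires their sum to equal δ_free.
So P = δ_free / [L/(AE) + 1/k] = 0.1664 / [ 500/(1025×202×10³) + 1/(75×10³) ].
P = 0.1664 / 1.575×10⁻⁵ = 10570 N.
σ = P/A = 10570/1025 = 10.31 MPa.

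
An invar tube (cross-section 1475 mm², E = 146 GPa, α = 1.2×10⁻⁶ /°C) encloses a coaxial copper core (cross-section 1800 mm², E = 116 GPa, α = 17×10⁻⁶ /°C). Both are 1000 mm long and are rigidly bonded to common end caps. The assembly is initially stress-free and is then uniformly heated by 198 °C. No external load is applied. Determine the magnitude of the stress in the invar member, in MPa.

Both members must finish at the same length. With the larger α, the copper tends to over-expand; the plates restrain it, putting the copper in compression and the invar in tension. With no external load the two internal forces are equal and opposite, magnitude P.
Equating the net (thermal + elastic) strains gives |α₁ − α₂|·ΔT = P·[1/(A₁E₁) + 1/(A₂E₂)].
|α₁ − α₂|·ΔT = 15.8×10⁻⁶ × 198 = 0.003128.
1/(A₁E₁) + 1/(A₂E₂) = 1/(1475×146×10³) + 1/(1800×116×10³) = 9.433×10⁻⁹ N⁻¹.
P = 0.003128 / 9.433×10⁻⁹ = 331600 N = 331.6 kN.
σ_{invar} = P/A₁ = 331600/1475 = 224.8 MPa, tensile.

σ ≈ 225 MPa (tensile)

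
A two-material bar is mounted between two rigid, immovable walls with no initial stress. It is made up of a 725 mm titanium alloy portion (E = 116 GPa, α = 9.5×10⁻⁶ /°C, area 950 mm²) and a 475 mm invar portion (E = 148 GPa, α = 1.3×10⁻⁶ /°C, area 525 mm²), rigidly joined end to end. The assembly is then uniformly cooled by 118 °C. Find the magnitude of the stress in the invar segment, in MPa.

σ ≈ 133 MPa (tensile)

If the supports were absent, the total length change would be Σ αᵢΔT Lᵢ = 9.5×10⁻⁶×118×725 + 1.3×10⁻⁶×118×475 = 0.8856 mm.
The rigid supports impose zero overall length change; the single axial force P common to all segments must satisfy P Σ Lᵢ/(AᵢEᵢ) = δ_free.
Σ Lᵢ/(AᵢEᵢ) = 725/(950×116×10³) + 475/(525×148×10³) = 1.269×10⁻⁵ mm/N.
So P = 0.8856 / 1.269×10⁻⁵ = 69.77 kN, tensile.
σ_{invar} = P / A = 69770 / 525 = 132.9 MPa.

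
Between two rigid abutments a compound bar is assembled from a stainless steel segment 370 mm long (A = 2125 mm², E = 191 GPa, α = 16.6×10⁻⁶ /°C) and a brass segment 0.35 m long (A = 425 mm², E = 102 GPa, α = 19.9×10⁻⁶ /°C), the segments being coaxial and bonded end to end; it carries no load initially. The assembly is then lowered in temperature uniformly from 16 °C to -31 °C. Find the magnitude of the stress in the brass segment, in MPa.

σ ≈ 161 MPa (tensile)

With the walls removed the bar would change length by δ_free = Σ αᵢΔT Lᵢ = 16.6×10⁻⁶×47×370 + 19.9×10⁻⁶×47×350 = 0.616 mm.
The rigid supports impose zero overall length change; the single axial force P common to all segments must satisfy P Σ Lᵢ/(AᵢEᵢ) = δ_free.
The series flexibility is Σ Lᵢ/(AᵢEᵢ) = 370/(2125×191×10³) + 350/(425×102×10³) = 8.985×10⁻⁶ mm/N.
Hence P = δ_free / Σ(L/AE) = 0.616/8.985×10⁻⁶ = 68.56 kN (tensile).
σ_{brass} = P / A = 68560 / 425 = 161.3 MPa.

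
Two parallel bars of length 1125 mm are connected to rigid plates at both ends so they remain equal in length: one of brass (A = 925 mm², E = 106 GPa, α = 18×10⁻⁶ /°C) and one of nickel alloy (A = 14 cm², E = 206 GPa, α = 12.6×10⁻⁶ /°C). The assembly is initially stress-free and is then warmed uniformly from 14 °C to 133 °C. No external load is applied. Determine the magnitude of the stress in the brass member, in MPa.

σ ≈ 50.8 MPa (compressive)

Equilibrium of a rigid end plate with no external load gives equal and opposite internal forces ±P in the two members. Since α_{brass} > α_{nickel alloy}, heating drives the brass into compression and the nickel alloy into tension.
Setting the final lengths equal and cancelling L: (α₁ − α₂)ΔT = P/(A₁E₁) + P/(A₂E₂).
|α₁ − α₂|·ΔT = 5.4×10⁻⁶ × 119 = 0.0006426.
1/(A₁E₁) + 1/(A₂E₂) = 1/(925×106×10³) + 1/(1400×206×10³) = 1.367×10⁻⁸ N⁻¹.
So P = 0.0006426 / 1.367×10⁻⁸ = 47.02 kN.
σ_{brass} = P/A₁ = 47020/925 = 50.83 MPa, compressive.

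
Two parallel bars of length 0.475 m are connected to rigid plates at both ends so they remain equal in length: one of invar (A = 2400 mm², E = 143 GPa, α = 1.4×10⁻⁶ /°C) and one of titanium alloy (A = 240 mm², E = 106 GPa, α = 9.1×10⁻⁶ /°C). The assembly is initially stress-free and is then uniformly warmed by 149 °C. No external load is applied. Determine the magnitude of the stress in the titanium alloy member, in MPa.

Equilibrium of a rigid end plate with no external load gives equal and opposite internal forces ±P in the two members. Since α_{titanium alloy} > α_{invar}, heating drives the titanium alloy into compression and the invar into tension.
Compatibility of the two members (thermal + elastic change equal): (α₁ − α₂)ΔT = P·[1/(A₁E₁) + 1/(A₂E₂)].
|α₁ − α₂|·ΔT = 7.7×10⁻⁶ × 149 = 0.001147.
1/(A₁E₁) + 1/(A₂E₂) = 1/(2400×143×10³) + 1/(240×106×10³) = 4.222×10⁻⁸ N⁻¹.
P = 0.001147 / 4.222×10⁻⁸ = 27170 N = 27.17 kN.
σ_{titanium alloy} = P/A₂ = 27170/240 = 113.2 MPa, compressive.

σ ≈ 113 MPa (compressive)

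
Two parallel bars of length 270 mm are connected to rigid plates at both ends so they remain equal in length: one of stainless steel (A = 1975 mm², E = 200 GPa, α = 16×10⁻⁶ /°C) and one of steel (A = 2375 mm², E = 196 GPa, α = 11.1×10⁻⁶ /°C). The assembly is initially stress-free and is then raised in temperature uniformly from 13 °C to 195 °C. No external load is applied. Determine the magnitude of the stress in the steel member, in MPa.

The stainless steel has the larger α, so on heating it would change length more than the steel if both were free. The rigid plates force a common final length, so the stainless steel is put into compression and the steel into tension, with equal and opposite forces P (no external load).
Compatibility of the two members (thermal + elastic change equal): (α₁ − α₂)ΔT = P·[1/(A₁E₁) + 1/(A₂E₂)].
|α₁ − α₂|·ΔT = 4.9×10⁻⁶ × 182 = 0.0008918.
1/(A₁E₁) + 1/(A₂E₂) = 1/(1975×200×10³) + 1/(2375×196×10³) = 4.68×10⁻⁹ N⁻¹.
P = 0.0008918 / 4.68×10⁻⁹ = 190600 N = 190.6 kN.
σ_{steel} = P/A₂ = 190600/2375 = 80.24 MPa, tensile.

σ ≈ 80.2 MPa (tensile)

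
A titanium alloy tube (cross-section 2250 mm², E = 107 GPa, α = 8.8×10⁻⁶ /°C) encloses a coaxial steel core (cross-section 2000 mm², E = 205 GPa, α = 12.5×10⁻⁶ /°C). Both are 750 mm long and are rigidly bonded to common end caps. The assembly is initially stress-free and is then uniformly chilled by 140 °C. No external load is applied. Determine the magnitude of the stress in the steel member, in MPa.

σ ≈ 39.3 MPa (tensile)

Equilibrium of a rigid end plate with no external load gives equal and opposite internal forces ±P in the two members. Since α_{steel} > α_{titanium alloy}, cooling drives the steel into tension and the titanium alloy into compression.
Setting the final lengths equal and cancelling L: (α₁ − α₂)ΔT = P/(A₁E₁) + P/(A₂E₂).
|α₁ − α₂|·ΔT = 3.7×10⁻⁶ × 140 = 0.000518.
1/(A₁E₁) + 1/(A₂E₂) = 1/(2250×107×10³) + 1/(2000×205×10³) = 6.593×10⁻⁹ N⁻¹.
P = 0.000518 / 6.593×10⁻⁹ = 78570 N = 78.57 kN.
σ_{steel} = P/A₂ = 78570/2000 = 39.29 MPa, tensile.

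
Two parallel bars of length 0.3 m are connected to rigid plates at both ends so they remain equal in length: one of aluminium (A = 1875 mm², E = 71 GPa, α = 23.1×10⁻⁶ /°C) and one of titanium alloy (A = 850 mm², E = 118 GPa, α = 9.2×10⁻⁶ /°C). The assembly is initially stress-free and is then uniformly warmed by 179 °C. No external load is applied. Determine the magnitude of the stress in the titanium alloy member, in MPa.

Both members must finish at the same length. With the larger α, the aluminium tends to over-expand; the plates restrain it, putting the aluminium in compression and the titanium alloy in tension. With no external load the two internal forces are equal and opposite, magnitude P.
Setting the final lengths equal and cancelling L: (α₁ − α₂)ΔT = P/(A₁E₁) + P/(A₂E₂).
|α₁ − α₂|·ΔT = 13.9×10⁻⁶ × 179 = 0.002488.
1/(A₁E₁) + 1/(A₂E₂) = 1/(1875×71×10³) + 1/(850×118×10³) = 1.748×10⁻⁸ N⁻¹.
P = 0.002488 / 1.748×10⁻⁸ = 142300 N = 142.3 kN.
σ_{titanium alloy} = P/A₂ = 142300/850 = 167.4 MPa, tensile.

σ ≈ 167 MPa (tensile)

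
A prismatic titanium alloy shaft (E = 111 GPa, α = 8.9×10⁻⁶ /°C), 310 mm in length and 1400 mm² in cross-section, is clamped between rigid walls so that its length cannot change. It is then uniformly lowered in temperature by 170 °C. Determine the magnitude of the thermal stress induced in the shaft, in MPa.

Because both ends are immovable the net strain is zero, and the suppressed thermal strain is αΔT = 8.9×10⁻⁶ × 170 = 1513×10⁻⁶.
Hence σ = E·αΔT = 111×10³ × 1513×10⁻⁶ = 167.9 MPa, tensile.

σ ≈ 168 MPa (tensile)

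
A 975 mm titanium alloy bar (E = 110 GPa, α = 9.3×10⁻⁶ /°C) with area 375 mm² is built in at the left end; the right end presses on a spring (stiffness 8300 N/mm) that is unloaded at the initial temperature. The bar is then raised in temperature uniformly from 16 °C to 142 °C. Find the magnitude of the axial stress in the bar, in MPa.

σ ≈ 21.1 MPa (compressive)

The unrestrained thermal change is αΔT L = 9.3×10⁻⁶ × 126 × 975 = 1.143 mm.
Let P be the compressive force at the spring. The bar shortens elastically by PL/(AE) and the spring compresses by P/k; together these equal δ_free.
P [ L/(AE) + 1/k ] = δ_free → P [ 975/(375×110×10³) + 1/(8300) ] = 1.143.
P = 1.143 / 0.0001441 = 7928 N.
σ = P/A = 7928/375 = 21.14 MPa.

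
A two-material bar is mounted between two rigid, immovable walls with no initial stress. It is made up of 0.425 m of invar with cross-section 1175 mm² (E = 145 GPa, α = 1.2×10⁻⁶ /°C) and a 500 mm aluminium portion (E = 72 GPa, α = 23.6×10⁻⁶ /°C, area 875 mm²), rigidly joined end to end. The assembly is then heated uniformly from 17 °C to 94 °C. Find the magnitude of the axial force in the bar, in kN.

With the walls removed the bar would change length by δ_free = Σ αᵢΔT Lᵢ = 1.2×10⁻⁶×77×425 + 23.6×10⁻⁶×77×500 = 0.9479 mm.
The walls prevent any net length change, so an axial force P (same in every segment) develops. Compatibility: P · Σ Lᵢ/(AᵢEᵢ) = δ_free.
The series flexibility is Σ Lᵢ/(AᵢEᵢ) = 425/(1175×145×10³) + 500/(875×72×10³) = 1.043×10⁻⁵ mm/N.
P = 0.9479 / 1.043×10⁻⁵ = 90870 N = 90.87 kN, compressive.

P ≈ 90.9 kN (compressive)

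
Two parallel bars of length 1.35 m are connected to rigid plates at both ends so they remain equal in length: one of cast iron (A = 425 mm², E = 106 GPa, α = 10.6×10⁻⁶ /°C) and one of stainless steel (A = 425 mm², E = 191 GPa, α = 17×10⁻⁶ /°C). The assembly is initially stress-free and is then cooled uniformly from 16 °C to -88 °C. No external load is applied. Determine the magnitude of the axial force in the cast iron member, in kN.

P ≈ 19.3 kN (compressive in the cast iron)

Equilibrium of a rigid end plate with no external load gives equal and opposite internal forces ±P in the two members. Since α_{stainless steel} > α_{cast iron}, cooling drives the stainless steel into tension and the cast iron into compression.
Compatibility of the two members (thermal + elastic change equal): (α₁ − α₂)ΔT = P·[1/(A₁E₁) + 1/(A₂E₂)].
|α₁ − α₂|·ΔT = 6.4×10⁻⁶ × 104 = 0.0006656.
1/(A₁E₁) + 1/(A₂E₂) = 1/(425×106×10³) + 1/(425×191×10³) = 3.452×10⁻⁸ N⁻¹.
P = 0.0006656 / 3.452×10⁻⁸ = 19280 N = 19.28 kN.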